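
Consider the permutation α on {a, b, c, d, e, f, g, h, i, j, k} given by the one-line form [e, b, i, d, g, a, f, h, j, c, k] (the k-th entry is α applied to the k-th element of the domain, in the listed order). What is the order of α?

Writing α as disjoint cycles, the cycle lengths are 4, 3, 1, 1, 1, 1.
The order of α is the least common multiple of its cycle lengths: lcm(4, 3) = 12.

12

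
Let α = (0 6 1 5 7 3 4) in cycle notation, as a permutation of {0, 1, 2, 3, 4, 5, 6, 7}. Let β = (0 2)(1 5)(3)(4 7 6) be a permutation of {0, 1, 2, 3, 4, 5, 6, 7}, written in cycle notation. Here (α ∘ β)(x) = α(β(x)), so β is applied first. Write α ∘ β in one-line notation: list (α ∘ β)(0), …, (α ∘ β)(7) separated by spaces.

2 7 6 4 3 5 0 1

(α ∘ β)(x) = α(β(x)). Computing each image: α(β(0)) = α(2) = 2, α(β(1)) = α(5) = 7, α(β(2)) = α(0) = 6, α(β(3)) = α(3) = 4, α(β(4)) = α(7) = 3, α(β(5)) = α(1) = 5, α(β(6)) = α(4) = 0, α(β(7)) = α(6) = 1.
Hence α ∘ β = [2 7 6 4 3 5 0 1].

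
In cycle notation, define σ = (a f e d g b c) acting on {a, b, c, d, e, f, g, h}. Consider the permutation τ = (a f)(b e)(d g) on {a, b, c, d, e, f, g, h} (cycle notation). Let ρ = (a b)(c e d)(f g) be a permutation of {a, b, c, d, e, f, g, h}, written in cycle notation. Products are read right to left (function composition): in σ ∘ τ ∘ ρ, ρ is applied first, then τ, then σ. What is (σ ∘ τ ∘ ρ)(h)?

h

Chase h: ρ(h) = h; τ(h) = h; σ(h) = h. Hence (σ ∘ τ ∘ ρ)(h) = h.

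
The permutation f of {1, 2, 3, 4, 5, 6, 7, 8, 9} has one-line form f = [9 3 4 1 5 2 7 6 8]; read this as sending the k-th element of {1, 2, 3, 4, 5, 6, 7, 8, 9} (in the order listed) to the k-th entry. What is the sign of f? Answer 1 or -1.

In disjoint-cycle form the cycle lengths are 7, 1, 1.
A cycle of length ℓ contributes ℓ−1 transpositions, so f is a product of 6 transpositions — even.

1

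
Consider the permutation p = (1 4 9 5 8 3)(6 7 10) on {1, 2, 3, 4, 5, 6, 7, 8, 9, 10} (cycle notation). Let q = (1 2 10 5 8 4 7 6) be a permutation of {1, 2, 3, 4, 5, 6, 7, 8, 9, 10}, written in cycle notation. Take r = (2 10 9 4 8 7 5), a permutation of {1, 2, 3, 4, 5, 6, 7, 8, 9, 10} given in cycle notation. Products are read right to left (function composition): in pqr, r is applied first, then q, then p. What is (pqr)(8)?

7

(pqr)(8) = p(q(r(8))). r(8) = 7, then q(7) = 6, then p(6) = 7, so the result is 7.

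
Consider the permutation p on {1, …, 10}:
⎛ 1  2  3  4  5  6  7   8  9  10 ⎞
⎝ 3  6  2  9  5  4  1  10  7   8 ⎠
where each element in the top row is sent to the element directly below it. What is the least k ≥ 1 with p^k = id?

Writing p as disjoint cycles, the cycle lengths are 7, 2, 1.
The order of p is the least common multiple of its cycle lengths: lcm(7, 2) = 14.

14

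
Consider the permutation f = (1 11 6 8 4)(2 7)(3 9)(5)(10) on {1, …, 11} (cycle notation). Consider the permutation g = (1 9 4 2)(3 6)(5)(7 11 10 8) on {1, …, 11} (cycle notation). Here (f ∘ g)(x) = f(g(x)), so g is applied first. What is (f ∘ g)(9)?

1

g(9) = 4, then f(4) = 1; composing gives (f ∘ g)(9) = 1.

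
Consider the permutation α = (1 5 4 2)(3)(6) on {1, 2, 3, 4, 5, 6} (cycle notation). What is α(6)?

6

The 1-cycle (6) fixes 6, so α(6) = 6.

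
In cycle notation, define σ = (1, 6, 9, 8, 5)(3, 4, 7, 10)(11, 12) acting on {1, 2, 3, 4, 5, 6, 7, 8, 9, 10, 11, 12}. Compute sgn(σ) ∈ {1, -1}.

The cycle lengths are 5, 4, 2, 1.
A cycle is odd iff its length is even; σ has 2 even-length cycles, so sgn(σ) = (−1)^2 and σ is even.

1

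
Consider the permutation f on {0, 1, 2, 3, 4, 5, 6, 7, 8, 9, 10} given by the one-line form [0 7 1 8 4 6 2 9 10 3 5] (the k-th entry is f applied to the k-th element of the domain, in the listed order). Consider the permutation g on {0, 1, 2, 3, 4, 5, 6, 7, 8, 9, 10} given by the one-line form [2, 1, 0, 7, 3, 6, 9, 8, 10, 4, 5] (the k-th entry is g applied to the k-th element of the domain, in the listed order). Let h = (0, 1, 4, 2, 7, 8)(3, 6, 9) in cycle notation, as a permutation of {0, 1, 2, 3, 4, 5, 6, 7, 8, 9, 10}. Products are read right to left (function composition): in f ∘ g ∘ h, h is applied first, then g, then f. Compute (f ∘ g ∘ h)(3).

Apply the permutations in order: h(3) = 6, then g(6) = 9, then f(9) = 3. So (f ∘ g ∘ h)(3) = 3.

3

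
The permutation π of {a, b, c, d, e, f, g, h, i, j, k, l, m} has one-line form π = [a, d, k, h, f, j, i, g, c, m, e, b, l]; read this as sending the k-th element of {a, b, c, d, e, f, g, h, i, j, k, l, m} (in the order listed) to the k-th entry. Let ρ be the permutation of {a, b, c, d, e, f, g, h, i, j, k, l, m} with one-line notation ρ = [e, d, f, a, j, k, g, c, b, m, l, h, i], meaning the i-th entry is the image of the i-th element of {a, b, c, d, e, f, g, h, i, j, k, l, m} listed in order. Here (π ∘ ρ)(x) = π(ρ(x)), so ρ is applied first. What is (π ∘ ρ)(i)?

d

ρ(i) = b, then π(b) = d; composing gives (π ∘ ρ)(i) = d.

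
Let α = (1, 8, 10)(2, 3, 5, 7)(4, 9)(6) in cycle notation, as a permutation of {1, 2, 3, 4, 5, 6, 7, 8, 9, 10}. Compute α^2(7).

3

7 lies in the 4-cycle (2, 3, 5, 7).
Stepping 2 places around the cycle: 7 → 2 → 3.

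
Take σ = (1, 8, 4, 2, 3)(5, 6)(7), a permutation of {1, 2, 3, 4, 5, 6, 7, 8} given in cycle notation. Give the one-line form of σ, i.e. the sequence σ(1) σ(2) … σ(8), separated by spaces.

8 3 1 2 6 5 7 4

Reading each image from the cycles: 1↦8, 2↦3, 3↦1, 4↦2, 5↦6, 6↦5, 7↦7, 8↦4.
So the one-line form is 8 3 1 2 6 5 7 4.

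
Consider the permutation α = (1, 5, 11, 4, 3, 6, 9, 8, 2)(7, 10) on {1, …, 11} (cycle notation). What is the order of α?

The disjoint cycles have lengths 9, 2.
Since disjoint cycles commute, ord(α) = lcm(9, 2) = 18.

18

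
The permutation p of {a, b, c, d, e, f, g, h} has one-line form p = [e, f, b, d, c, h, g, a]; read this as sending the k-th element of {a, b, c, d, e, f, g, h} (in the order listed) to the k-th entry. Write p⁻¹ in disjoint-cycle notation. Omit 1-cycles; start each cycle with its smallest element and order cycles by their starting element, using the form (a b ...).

First write p in disjoint cycles: (a e c b f h).
The inverse reverses every cycle; in canonical form, p⁻¹ = (a h f b c e).

(a h f b c e)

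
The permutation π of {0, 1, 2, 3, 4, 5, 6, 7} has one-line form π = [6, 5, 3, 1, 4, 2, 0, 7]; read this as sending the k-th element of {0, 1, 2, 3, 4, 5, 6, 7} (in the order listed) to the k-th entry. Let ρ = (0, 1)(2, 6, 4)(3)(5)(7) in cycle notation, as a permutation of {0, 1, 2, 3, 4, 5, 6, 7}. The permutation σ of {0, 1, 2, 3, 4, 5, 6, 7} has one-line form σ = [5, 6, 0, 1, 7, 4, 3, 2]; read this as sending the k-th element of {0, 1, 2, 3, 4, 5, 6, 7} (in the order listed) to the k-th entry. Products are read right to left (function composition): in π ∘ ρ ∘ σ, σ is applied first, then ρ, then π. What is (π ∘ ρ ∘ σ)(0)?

(π ∘ ρ ∘ σ)(0) = π(ρ(σ(0))). σ(0) = 5, then ρ(5) = 5, then π(5) = 2, so the result is 2.

2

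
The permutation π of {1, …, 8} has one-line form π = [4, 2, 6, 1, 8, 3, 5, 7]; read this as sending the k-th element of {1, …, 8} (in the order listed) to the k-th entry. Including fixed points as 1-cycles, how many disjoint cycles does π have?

The cycle decomposition is (1 4)(2)(3 6)(5 8 7), which has 4 cycles (counting 1-cycles).

4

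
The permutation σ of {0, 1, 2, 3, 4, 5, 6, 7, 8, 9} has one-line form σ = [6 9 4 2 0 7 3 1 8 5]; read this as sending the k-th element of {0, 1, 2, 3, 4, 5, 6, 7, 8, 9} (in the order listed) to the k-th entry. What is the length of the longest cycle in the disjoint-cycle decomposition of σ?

5

Decomposing into disjoint cycles gives (0 6 3 2 4)(1 9 5 7); the longest has length 5.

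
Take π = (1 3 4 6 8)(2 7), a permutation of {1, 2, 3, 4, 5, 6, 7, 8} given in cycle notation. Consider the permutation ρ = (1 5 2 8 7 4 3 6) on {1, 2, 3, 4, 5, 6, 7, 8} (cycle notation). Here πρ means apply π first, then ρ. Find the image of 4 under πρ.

π(4) = 6, then ρ(6) = 1; composing gives (πρ)(4) = 1.

1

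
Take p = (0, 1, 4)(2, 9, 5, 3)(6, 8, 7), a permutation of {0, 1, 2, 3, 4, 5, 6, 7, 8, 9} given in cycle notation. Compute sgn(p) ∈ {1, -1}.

-1

The cycle lengths are 4, 3, 3.
A cycle of length ℓ contributes ℓ−1 transpositions, so p is a product of 3 + 2 + 2 = 7 transpositions — odd.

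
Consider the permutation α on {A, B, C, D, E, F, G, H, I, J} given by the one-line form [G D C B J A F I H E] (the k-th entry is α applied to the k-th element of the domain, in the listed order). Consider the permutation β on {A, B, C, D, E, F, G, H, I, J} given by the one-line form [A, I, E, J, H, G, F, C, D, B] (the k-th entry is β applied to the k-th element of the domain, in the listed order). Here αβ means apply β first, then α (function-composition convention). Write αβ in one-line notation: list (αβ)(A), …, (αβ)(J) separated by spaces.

G H J E I F A C B D

(αβ)(x) = α(β(x)). Computing each image: α(β(A)) = α(A) = G, α(β(B)) = α(I) = H, α(β(C)) = α(E) = J, α(β(D)) = α(J) = E, α(β(E)) = α(H) = I, α(β(F)) = α(G) = F, α(β(G)) = α(F) = A, α(β(H)) = α(C) = C, α(β(I)) = α(D) = B, α(β(J)) = α(B) = D.
Hence αβ = [G H J E I F A C B D].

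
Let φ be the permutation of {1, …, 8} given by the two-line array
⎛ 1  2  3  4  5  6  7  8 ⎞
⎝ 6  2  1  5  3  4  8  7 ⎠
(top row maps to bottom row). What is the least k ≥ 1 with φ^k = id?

The disjoint-cycle form of φ has cycle lengths 5, 2, 1.
The order is lcm(5, 2) = 10.

10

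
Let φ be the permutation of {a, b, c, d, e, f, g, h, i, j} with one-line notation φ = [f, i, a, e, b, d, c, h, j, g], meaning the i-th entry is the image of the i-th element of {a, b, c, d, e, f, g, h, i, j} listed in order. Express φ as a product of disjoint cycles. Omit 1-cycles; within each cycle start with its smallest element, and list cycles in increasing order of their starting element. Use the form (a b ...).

(a f d e b i j g c)

Iterating φ from a gives a → f → d → e → b → i → j → g → c → a; that is the 9-cycle (a f d e b i j g c).
Continuing from each remaining unvisited element yields (a f d e b i j g c).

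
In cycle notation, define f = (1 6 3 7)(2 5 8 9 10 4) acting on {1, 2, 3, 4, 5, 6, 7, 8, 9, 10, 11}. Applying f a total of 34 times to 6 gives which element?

6 lies in the 4-cycle (1 6 3 7).
Since the cycle has length 4, f^34 acts on it the same as f^2 (34 mod 4 = 2).
Advancing 2 steps from 6: 6 → 3 → 7.

7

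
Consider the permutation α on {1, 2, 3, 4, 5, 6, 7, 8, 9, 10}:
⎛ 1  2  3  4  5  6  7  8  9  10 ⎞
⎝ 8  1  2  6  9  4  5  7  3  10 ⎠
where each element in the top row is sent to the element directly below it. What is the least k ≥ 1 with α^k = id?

Decomposing into disjoint cycles gives cycle lengths 7, 2, 1.
The order of α is the least common multiple of its cycle lengths: lcm(7, 2) = 14.

14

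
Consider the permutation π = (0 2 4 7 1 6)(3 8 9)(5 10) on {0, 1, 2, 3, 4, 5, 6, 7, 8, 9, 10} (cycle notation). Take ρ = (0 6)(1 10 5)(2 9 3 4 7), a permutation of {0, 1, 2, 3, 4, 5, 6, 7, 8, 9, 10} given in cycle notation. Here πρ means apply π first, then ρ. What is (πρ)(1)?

0

π(1) = 6, then ρ(6) = 0; composing gives (πρ)(1) = 0.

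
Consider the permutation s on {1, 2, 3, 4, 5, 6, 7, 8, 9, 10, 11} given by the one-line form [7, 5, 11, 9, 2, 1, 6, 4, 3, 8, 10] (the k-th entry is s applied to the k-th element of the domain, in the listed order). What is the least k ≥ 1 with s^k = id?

6

Writing s as disjoint cycles, the cycle lengths are 6, 3, 2.
The order of s is the least common multiple of its cycle lengths: lcm(6, 3, 2) = 6.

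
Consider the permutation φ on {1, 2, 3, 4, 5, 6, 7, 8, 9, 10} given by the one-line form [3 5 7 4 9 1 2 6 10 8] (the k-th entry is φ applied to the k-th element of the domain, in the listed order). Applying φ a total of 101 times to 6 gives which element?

Tracing 6 → 1 → … returns to 6 after 9 steps, so 6 lies in a 9-cycle (1, 3, 7, 2, 5, 9, 10, 8, 6).
Since the cycle has length 9, φ^101 acts on it the same as φ^2 (101 mod 9 = 2).
Advancing 2 steps from 6: 6 → 1 → 3.

3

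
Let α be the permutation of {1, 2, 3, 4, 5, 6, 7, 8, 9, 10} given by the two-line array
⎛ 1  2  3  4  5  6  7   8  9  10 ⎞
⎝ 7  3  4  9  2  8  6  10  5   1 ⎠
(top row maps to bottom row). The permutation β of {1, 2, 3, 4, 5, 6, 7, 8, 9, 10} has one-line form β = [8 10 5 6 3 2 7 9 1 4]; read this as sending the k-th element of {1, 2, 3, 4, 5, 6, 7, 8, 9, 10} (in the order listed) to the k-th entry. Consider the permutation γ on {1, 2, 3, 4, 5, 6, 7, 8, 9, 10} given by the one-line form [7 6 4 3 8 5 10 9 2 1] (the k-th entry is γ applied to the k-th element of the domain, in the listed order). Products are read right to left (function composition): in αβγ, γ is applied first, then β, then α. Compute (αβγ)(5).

5

(αβγ)(5) = α(β(γ(5))). γ(5) = 8, then β(8) = 9, then α(9) = 5, so the result is 5.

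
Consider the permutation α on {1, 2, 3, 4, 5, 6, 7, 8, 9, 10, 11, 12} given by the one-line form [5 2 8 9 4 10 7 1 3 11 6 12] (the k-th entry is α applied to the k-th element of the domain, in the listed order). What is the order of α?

6

Decomposing into disjoint cycles gives cycle lengths 6, 3, 1, 1, 1.
The order of α is the least common multiple of its cycle lengths: lcm(6, 3) = 6.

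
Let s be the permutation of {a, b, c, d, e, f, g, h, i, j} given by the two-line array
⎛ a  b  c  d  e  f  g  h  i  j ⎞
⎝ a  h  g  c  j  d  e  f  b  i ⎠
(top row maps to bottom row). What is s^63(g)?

Tracing g → e → … returns to g after 9 steps, so g lies in a 9-cycle (b h f d c g e j i).
On a 9-cycle, s^9 is the identity, so s^63 = s^0 there (63 ≡ 0 mod 9).
So s^63(g) = g.

g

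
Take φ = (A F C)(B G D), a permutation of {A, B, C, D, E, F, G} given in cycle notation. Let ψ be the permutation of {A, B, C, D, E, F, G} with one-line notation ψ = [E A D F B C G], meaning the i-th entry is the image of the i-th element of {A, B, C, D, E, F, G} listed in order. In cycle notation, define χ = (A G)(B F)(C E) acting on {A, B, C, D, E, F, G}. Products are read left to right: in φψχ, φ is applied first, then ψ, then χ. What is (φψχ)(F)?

D

Chase F: φ(F) = C; ψ(C) = D; χ(D) = D. Hence (φψχ)(F) = D.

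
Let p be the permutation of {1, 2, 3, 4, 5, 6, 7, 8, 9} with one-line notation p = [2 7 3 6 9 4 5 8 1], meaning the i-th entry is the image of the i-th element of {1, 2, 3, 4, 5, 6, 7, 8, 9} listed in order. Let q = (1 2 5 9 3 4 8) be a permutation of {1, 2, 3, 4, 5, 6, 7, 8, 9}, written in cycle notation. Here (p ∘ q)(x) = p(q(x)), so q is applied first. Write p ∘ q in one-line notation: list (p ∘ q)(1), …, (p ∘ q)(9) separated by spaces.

7 9 6 8 1 4 5 2 3

For each element, apply q then p: 1 → 2 → 7; 2 → 5 → 9; 3 → 4 → 6; 4 → 8 → 8; 5 → 9 → 1; 6 → 6 → 4; 7 → 7 → 5; 8 → 1 → 2; 9 → 3 → 3.
So p ∘ q in one-line form is 7 9 6 8 1 4 5 2 3.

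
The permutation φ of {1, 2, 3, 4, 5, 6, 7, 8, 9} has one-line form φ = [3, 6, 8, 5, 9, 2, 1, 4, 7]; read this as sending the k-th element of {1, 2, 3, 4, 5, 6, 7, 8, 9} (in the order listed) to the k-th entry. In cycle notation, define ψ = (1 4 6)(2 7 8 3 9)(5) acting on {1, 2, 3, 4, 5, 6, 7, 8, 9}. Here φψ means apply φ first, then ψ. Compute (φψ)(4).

φ(4) = 5, then ψ(5) = 5; composing gives (φψ)(4) = 5.

5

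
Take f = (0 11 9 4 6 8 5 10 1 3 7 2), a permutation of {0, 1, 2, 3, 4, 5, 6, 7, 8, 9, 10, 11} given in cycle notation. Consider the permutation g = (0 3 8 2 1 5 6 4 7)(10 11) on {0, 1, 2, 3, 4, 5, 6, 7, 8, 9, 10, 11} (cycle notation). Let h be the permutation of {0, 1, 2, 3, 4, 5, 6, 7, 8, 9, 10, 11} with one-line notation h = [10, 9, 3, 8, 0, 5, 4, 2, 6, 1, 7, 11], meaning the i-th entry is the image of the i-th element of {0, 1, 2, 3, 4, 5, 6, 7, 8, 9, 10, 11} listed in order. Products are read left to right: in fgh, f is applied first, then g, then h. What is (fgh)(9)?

2

(fgh)(9) = h(g(f(9))). f(9) = 4, then g(4) = 7, then h(7) = 2, so the result is 2.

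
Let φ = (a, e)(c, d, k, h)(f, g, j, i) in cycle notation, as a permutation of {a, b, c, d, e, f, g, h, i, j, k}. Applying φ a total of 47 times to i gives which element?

i lies in the 4-cycle (f, g, j, i).
Since the cycle has length 4, φ^47 acts on it the same as φ^3 (47 mod 4 = 3).
Stepping 3 places around the cycle: i → f → g → j.

j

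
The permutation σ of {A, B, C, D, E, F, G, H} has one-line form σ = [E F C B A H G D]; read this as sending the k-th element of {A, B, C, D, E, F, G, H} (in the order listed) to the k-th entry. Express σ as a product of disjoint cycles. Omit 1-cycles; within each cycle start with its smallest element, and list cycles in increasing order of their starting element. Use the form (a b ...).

From A: A → E → A, closing the cycle (A E).
Continuing from each remaining unvisited element yields (A E)(B F H D).

(A E)(B F H D)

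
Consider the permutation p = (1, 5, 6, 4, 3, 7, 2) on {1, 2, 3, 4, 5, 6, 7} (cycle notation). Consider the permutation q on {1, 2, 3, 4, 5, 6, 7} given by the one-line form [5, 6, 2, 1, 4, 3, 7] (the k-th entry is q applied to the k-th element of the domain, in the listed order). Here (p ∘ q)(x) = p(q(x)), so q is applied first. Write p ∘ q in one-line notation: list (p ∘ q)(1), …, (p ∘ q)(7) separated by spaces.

6 4 1 5 3 7 2

Chase each element through q then p: 1 → 5 → 6; 2 → 6 → 4; 3 → 2 → 1; 4 → 1 → 5; 5 → 4 → 3; 6 → 3 → 7; 7 → 7 → 2.
Collecting the images, p ∘ q = [6 4 1 5 3 7 2].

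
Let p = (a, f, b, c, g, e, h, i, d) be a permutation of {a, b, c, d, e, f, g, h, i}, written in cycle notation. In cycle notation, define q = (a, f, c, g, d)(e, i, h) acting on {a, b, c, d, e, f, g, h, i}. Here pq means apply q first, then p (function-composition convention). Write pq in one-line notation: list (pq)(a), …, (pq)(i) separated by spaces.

(pq)(x) = p(q(x)). Computing each image: p(q(a)) = p(f) = b, p(q(b)) = p(b) = c, p(q(c)) = p(g) = e, p(q(d)) = p(a) = f, p(q(e)) = p(i) = d, p(q(f)) = p(c) = g, p(q(g)) = p(d) = a, p(q(h)) = p(e) = h, p(q(i)) = p(h) = i.
Hence pq = [b c e f d g a h i].

b c e f d g a h i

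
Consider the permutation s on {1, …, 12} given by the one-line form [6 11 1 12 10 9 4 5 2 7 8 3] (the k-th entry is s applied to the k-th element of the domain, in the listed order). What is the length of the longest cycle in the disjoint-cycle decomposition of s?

Decomposing into disjoint cycles gives (1, 6, 9, 2, 11, 8, 5, 10, 7, 4, 12, 3); the longest has length 12.

12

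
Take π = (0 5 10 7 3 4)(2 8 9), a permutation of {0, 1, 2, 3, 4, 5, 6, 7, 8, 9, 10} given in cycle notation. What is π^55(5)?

10

5 lies in the 6-cycle (0 5 10 7 3 4).
Since the cycle has length 6, π^55 acts on it the same as π^1 (55 mod 6 = 1).
Advancing 1 step from 5: 5 → 10.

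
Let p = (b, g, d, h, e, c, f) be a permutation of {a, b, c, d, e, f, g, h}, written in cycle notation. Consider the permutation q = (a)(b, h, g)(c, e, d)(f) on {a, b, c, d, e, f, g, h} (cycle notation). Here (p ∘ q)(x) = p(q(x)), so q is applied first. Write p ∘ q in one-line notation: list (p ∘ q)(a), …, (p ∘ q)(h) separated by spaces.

a e c f h b g d

Chase each element through q then p: a → a → a; b → h → e; c → e → c; d → c → f; e → d → h; f → f → b; g → b → g; h → g → d.
So p ∘ q in one-line form is a e c f h b g d.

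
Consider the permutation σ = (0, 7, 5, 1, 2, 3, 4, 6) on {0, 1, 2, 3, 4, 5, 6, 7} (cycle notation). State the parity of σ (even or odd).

The cycle lengths are 8.
A cycle is odd iff its length is even; σ has 1 even-length cycle, so sgn(σ) = (−1)^1 and σ is odd.

odd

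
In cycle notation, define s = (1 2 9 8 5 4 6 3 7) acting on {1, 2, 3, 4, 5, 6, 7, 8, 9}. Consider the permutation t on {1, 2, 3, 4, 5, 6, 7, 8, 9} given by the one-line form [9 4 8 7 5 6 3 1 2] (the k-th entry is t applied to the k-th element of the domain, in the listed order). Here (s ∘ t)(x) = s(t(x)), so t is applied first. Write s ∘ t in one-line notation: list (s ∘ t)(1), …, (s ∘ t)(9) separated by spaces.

8 6 5 1 4 3 7 2 9

Chase each element through t then s: 1 → 9 → 8; 2 → 4 → 6; 3 → 8 → 5; 4 → 7 → 1; 5 → 5 → 4; 6 → 6 → 3; 7 → 3 → 7; 8 → 1 → 2; 9 → 2 → 9.
Collecting the images, s ∘ t = [8 6 5 1 4 3 7 2 9].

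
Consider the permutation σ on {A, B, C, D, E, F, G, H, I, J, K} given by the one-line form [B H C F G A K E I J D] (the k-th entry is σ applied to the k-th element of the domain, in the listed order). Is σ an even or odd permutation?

odd

In disjoint-cycle form the cycle lengths are 8, 1, 1, 1.
A cycle is odd iff its length is even; σ has 1 even-length cycle, so sgn(σ) = (−1)^1 and σ is odd.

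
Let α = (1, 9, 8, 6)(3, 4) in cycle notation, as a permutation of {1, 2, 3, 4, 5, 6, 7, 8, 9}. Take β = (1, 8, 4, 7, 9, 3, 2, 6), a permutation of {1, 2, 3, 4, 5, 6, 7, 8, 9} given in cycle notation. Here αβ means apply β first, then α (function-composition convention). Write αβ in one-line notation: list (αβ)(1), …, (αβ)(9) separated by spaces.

6 1 2 7 5 9 8 3 4

(αβ)(x) = α(β(x)). Computing each image: α(β(1)) = α(8) = 6, α(β(2)) = α(6) = 1, α(β(3)) = α(2) = 2, α(β(4)) = α(7) = 7, α(β(5)) = α(5) = 5, α(β(6)) = α(1) = 9, α(β(7)) = α(9) = 8, α(β(8)) = α(4) = 3, α(β(9)) = α(3) = 4.
Hence αβ = [6 1 2 7 5 9 8 3 4].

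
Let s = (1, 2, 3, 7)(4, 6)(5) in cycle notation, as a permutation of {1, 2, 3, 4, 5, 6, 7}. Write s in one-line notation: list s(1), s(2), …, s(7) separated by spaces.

Each element maps to the next entry in its cycle (wrapping to the front): 1↦2, 2↦3, 3↦7, 4↦6, 5↦5, 6↦4, 7↦1.
So the one-line form is 2 3 7 6 5 4 1.

2 3 7 6 5 4 1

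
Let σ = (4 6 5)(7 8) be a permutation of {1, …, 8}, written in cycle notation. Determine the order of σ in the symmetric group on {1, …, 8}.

The cycle type of σ is (3, 2, 1, 1, 1).
The order of σ is the least common multiple of its cycle lengths: lcm(3, 2) = 6.

6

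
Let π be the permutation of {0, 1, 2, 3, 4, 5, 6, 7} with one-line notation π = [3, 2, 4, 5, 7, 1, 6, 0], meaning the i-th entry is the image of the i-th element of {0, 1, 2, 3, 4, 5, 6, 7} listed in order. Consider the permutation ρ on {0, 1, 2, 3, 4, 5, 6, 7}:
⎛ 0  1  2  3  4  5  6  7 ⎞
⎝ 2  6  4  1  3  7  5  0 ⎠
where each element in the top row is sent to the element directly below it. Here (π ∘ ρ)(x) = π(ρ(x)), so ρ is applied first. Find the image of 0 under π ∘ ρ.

4

ρ(0) = 2, then π(2) = 4; composing gives (π ∘ ρ)(0) = 4.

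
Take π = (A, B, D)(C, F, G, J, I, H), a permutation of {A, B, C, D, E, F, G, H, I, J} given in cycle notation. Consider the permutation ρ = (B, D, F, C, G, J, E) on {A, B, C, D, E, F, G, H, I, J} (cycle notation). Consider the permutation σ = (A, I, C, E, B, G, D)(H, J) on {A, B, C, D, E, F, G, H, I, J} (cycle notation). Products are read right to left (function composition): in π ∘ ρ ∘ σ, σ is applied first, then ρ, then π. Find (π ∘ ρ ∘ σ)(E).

A

Chase E: σ(E) = B; ρ(B) = D; π(D) = A. Hence (π ∘ ρ ∘ σ)(E) = A.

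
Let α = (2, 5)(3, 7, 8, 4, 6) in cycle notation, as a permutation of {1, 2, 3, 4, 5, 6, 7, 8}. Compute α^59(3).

3 lies in the 5-cycle (3, 7, 8, 4, 6).
On a 5-cycle, α^5 is the identity, so α^59 = α^4 there (59 ≡ 4 mod 5).
Advancing 4 steps from 3: 3 → 7 → 8 → 4 → 6.

6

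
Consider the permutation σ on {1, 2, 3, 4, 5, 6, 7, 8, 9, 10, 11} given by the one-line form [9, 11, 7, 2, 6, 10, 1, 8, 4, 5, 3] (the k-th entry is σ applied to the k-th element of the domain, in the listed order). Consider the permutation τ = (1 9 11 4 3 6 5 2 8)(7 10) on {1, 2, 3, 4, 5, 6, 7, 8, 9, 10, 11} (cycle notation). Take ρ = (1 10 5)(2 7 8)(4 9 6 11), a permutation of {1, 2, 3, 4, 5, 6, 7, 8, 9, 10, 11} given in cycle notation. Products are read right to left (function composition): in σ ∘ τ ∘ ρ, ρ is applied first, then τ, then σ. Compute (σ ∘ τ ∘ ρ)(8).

(σ ∘ τ ∘ ρ)(8) = σ(τ(ρ(8))). ρ(8) = 2, then τ(2) = 8, then σ(8) = 8, so the result is 8.

8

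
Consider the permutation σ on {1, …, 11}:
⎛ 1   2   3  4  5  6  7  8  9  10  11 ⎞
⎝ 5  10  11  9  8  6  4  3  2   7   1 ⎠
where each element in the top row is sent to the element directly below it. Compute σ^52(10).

4

Tracing 10 → 7 → … returns to 10 after 5 steps, so 10 lies in a 5-cycle (2 10 7 4 9).
On a 5-cycle, σ^5 is the identity, so σ^52 = σ^2 there (52 ≡ 2 mod 5).
Advancing 2 steps from 10: 10 → 7 → 4.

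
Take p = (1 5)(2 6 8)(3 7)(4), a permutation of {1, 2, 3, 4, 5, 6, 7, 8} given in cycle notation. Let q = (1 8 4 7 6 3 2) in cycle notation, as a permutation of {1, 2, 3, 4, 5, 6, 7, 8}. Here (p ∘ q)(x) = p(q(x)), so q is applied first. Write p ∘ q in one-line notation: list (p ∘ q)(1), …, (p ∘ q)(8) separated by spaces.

2 5 6 3 1 7 8 4

(p ∘ q)(x) = p(q(x)). Computing each image: p(q(1)) = p(8) = 2, p(q(2)) = p(1) = 5, p(q(3)) = p(2) = 6, p(q(4)) = p(7) = 3, p(q(5)) = p(5) = 1, p(q(6)) = p(3) = 7, p(q(7)) = p(6) = 8, p(q(8)) = p(4) = 4.
Hence p ∘ q = [2 5 6 3 1 7 8 4].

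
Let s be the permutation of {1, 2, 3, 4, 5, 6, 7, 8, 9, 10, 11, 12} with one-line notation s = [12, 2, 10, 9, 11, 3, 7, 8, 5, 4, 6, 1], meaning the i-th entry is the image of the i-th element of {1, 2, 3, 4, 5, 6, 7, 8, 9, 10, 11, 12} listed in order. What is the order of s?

Writing s as disjoint cycles, the cycle lengths are 7, 2, 1, 1, 1.
The order is lcm(7, 2) = 14.

14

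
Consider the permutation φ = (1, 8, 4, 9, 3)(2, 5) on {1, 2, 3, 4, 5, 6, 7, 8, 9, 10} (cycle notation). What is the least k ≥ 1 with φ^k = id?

The disjoint cycles have lengths 5, 2, 1, 1, 1.
Since disjoint cycles commute, ord(φ) = lcm(5, 2) = 10.

10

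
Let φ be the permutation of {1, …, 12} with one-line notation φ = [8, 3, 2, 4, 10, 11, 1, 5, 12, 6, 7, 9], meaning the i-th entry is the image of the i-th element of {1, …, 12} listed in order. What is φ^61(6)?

Tracing 6 → 11 → … returns to 6 after 7 steps, so 6 lies in a 7-cycle (1, 8, 5, 10, 6, 11, 7).
Since the cycle has length 7, φ^61 acts on it the same as φ^5 (61 mod 7 = 5).
Advancing 5 steps from 6: 6 → 11 → 7 → 1 → 8 → 5.

5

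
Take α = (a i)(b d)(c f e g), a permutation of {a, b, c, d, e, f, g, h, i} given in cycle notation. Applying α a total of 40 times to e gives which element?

e

e lies in the 4-cycle (c f e g).
Since the cycle has length 4, α^40 acts on it the same as α^0 (40 mod 4 = 0).
So α^40(e) = e.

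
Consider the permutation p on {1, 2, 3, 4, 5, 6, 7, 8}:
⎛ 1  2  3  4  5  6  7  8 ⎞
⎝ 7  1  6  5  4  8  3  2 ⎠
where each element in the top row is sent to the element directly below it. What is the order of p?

The disjoint-cycle form of p has cycle lengths 6, 2.
Since disjoint cycles commute, ord(p) = lcm(6, 2) = 6.

6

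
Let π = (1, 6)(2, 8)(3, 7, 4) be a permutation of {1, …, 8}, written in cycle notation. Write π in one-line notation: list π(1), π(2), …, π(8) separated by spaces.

6 8 7 3 5 1 4 2

Reading each image from the cycles: 1→6, 2→8, 3→7, 4→3, 5→5, 6→1, 7→4, 8→2.
So the one-line form is 6 8 7 3 5 1 4 2.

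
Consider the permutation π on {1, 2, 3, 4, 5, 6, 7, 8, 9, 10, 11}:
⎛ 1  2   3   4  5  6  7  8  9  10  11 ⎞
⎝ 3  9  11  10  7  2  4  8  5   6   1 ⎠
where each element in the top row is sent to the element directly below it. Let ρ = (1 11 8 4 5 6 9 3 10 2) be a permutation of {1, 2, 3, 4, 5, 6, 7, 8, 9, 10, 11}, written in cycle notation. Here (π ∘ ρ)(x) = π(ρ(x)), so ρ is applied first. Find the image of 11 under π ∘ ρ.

8

ρ(11) = 8, then π(8) = 8; composing gives (π ∘ ρ)(11) = 8.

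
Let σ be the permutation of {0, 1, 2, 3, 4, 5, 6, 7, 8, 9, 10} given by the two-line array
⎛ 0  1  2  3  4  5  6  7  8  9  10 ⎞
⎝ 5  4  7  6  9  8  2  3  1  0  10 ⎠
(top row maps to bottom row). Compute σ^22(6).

Tracing 6 → 2 → … returns to 6 after 4 steps, so 6 lies in a 4-cycle (2, 7, 3, 6).
Powers repeat with period 4 on this cycle, and 22 mod 4 = 2, so σ^22(6) = σ^2(6).
Stepping 2 places around the cycle: 6 → 2 → 7.

7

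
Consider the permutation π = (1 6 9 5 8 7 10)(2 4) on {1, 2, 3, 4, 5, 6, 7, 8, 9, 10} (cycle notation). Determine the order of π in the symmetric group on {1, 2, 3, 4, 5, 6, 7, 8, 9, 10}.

The cycle type of π is (7, 2, 1).
The order of π is the least common multiple of its cycle lengths: lcm(7, 2) = 14.

14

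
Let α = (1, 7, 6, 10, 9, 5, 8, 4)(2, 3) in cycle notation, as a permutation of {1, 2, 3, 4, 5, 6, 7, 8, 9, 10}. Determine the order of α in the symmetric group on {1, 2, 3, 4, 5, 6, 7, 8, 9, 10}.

The disjoint cycles have lengths 8, 2.
The order is lcm(8, 2) = 8.

8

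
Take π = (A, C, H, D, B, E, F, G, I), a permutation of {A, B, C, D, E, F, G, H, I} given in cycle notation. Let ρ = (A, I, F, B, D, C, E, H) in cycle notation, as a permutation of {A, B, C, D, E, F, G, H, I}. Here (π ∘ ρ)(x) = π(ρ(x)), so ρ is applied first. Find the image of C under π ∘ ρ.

F

(π ∘ ρ)(C) = π(ρ(C)). ρ(C) = E, then π(E) = F. So (π ∘ ρ)(C) = F.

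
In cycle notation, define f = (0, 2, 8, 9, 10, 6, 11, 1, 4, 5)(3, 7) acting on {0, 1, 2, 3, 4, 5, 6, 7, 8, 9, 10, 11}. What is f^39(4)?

4 lies in the 10-cycle (0, 2, 8, 9, 10, 6, 11, 1, 4, 5).
On a 10-cycle, f^10 is the identity, so f^39 = f^9 there (39 ≡ 9 mod 10).
Advancing 9 steps from 4: 4 → 5 → 0 → 2 → 8 → 9 → 10 → 6 → 11 → 1.

1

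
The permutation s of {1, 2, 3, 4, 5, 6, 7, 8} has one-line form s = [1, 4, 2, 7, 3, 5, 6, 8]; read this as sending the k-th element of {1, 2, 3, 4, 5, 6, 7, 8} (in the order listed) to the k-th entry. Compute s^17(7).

4

Tracing 7 → 6 → … returns to 7 after 6 steps, so 7 lies in a 6-cycle (2 4 7 6 5 3).
On a 6-cycle, s^6 is the identity, so s^17 = s^5 there (17 ≡ 5 mod 6).
Stepping 5 places around the cycle: 7 → 6 → 5 → 3 → 2 → 4.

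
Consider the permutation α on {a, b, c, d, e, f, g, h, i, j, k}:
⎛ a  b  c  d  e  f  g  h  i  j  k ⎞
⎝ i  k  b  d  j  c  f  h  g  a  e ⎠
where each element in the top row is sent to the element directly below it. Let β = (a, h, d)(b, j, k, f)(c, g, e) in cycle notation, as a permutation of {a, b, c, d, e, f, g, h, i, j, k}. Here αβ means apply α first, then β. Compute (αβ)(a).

i

First apply α: α(a) = i, then β(i) = i. Thus (αβ)(a) = i.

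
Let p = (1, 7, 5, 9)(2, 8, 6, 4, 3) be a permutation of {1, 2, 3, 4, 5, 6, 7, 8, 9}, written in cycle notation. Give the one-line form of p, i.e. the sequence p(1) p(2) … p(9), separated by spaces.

Reading each image from the cycles: 1→7, 2→8, 3→2, 4→3, 5→9, 6→4, 7→5, 8→6, 9→1.
Listing these in domain order gives 7 8 2 3 9 4 5 6 1.

7 8 2 3 9 4 5 6 1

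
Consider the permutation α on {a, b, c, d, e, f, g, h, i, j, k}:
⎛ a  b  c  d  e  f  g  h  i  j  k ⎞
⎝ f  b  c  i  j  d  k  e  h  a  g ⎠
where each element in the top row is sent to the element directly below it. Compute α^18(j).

Tracing j → a → … returns to j after 7 steps, so j lies in a 7-cycle (a, f, d, i, h, e, j).
On a 7-cycle, α^7 is the identity, so α^18 = α^4 there (18 ≡ 4 mod 7).
Advancing 4 steps from j: j → a → f → d → i.

i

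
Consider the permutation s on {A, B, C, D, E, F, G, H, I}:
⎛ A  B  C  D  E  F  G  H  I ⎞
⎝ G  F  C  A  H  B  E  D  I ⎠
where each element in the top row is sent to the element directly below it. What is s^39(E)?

Tracing E → H → … returns to E after 5 steps, so E lies in a 5-cycle (A, G, E, H, D).
On a 5-cycle, s^5 is the identity, so s^39 = s^4 there (39 ≡ 4 mod 5).
Stepping 4 places around the cycle: E → H → D → A → G.

G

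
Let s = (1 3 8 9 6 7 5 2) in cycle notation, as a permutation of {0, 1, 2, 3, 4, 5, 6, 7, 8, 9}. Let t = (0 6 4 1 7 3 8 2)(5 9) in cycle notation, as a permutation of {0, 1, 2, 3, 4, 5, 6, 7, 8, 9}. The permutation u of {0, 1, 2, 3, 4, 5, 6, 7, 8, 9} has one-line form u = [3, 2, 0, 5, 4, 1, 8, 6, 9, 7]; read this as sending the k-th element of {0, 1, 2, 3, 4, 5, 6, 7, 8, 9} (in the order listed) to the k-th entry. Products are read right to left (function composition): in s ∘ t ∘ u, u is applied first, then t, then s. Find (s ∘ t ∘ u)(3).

6

Apply the permutations in order: u(3) = 5, then t(5) = 9, then s(9) = 6. So (s ∘ t ∘ u)(3) = 6.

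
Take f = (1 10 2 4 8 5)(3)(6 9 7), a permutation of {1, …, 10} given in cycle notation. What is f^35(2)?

2 lies in the 6-cycle (1 10 2 4 8 5).
Since the cycle has length 6, f^35 acts on it the same as f^5 (35 mod 6 = 5).
Advancing 5 steps from 2: 2 → 4 → 8 → 5 → 1 → 10.

10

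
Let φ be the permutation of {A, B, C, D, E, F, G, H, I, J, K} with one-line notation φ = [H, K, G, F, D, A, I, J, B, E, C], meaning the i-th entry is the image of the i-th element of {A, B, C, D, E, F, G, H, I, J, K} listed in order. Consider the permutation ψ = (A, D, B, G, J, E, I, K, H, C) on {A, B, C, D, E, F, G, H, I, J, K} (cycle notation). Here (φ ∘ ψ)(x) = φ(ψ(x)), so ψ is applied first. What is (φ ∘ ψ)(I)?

C

(φ ∘ ψ)(I) = φ(ψ(I)). ψ(I) = K, then φ(K) = C. So (φ ∘ ψ)(I) = C.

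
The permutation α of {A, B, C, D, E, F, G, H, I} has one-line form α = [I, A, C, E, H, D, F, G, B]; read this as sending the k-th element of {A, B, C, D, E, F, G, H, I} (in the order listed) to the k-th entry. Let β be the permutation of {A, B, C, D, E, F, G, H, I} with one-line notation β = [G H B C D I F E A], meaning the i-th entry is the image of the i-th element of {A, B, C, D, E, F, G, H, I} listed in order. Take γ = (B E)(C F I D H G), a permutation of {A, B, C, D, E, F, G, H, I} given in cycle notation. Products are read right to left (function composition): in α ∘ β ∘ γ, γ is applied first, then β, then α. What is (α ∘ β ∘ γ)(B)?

E

Chase B: γ(B) = E; β(E) = D; α(D) = E. Hence (α ∘ β ∘ γ)(B) = E.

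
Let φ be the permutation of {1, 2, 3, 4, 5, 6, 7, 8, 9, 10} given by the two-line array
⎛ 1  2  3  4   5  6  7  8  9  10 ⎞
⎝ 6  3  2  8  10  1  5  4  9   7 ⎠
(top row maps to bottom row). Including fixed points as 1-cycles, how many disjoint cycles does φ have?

5

The cycle decomposition is (1 6)(2 3)(4 8)(5 10 7)(9), which has 5 cycles (counting 1-cycles).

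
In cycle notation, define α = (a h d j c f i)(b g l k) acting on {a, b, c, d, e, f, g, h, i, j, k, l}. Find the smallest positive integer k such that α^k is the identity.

28

The cycle type of α is (7, 4, 1).
Since disjoint cycles commute, ord(α) = lcm(7, 4) = 28.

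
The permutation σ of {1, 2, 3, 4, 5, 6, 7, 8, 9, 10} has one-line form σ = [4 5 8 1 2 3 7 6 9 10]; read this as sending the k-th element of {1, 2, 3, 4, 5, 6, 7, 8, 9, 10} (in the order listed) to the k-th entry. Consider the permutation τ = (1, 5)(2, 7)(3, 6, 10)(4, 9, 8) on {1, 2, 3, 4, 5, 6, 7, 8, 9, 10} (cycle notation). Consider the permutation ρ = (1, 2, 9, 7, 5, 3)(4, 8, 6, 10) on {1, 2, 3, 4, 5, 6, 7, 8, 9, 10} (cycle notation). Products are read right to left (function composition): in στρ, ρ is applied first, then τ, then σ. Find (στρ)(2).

Chase 2: ρ(2) = 9; τ(9) = 8; σ(8) = 6. Hence (στρ)(2) = 6.

6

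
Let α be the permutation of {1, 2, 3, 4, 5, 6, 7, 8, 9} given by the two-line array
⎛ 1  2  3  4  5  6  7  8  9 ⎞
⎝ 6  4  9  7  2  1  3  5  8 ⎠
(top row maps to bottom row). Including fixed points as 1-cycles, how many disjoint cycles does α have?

The cycle decomposition is (1, 6)(2, 4, 7, 3, 9, 8, 5), which has 2 cycles (counting 1-cycles).

2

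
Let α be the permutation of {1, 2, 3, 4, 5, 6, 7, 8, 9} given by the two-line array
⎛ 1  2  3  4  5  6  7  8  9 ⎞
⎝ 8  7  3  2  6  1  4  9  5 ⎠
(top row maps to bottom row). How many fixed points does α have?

The fixed points (elements with α(x) = x) are {3}, so there is 1.

1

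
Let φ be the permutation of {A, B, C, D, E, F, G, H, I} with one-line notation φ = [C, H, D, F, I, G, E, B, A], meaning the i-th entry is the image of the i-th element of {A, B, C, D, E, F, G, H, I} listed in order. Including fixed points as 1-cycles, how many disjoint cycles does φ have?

The cycle decomposition is (A, C, D, F, G, E, I)(B, H), which has 2 cycles (counting 1-cycles).

2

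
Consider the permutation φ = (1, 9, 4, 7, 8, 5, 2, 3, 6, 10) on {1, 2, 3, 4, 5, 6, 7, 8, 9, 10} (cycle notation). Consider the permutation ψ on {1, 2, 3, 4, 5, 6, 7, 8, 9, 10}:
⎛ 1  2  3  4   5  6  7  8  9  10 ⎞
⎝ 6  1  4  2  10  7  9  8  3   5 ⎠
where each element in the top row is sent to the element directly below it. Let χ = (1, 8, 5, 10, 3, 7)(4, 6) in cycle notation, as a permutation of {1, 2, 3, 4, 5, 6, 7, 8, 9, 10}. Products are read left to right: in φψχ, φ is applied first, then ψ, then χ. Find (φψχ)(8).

3

(φψχ)(8) = χ(ψ(φ(8))). φ(8) = 5, then ψ(5) = 10, then χ(10) = 3, so the result is 3.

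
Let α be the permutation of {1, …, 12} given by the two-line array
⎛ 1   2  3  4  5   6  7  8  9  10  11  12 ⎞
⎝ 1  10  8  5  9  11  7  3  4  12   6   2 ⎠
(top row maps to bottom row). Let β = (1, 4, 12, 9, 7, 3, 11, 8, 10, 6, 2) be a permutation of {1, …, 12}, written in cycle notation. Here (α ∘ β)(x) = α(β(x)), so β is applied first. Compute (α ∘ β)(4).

β(4) = 12, then α(12) = 2; composing gives (α ∘ β)(4) = 2.

2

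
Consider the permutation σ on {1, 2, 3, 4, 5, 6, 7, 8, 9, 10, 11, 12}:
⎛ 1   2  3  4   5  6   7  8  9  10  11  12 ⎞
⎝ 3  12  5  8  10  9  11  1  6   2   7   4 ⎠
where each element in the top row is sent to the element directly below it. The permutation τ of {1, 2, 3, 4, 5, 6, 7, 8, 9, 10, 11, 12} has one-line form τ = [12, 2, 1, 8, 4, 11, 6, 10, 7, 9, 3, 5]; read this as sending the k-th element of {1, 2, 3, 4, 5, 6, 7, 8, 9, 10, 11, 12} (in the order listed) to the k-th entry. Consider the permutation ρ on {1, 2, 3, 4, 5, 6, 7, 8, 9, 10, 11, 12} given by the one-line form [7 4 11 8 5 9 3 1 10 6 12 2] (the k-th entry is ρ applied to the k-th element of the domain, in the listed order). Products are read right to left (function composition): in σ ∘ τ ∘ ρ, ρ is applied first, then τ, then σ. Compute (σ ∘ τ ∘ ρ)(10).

(σ ∘ τ ∘ ρ)(10) = σ(τ(ρ(10))). ρ(10) = 6, then τ(6) = 11, then σ(11) = 7, so the result is 7.

7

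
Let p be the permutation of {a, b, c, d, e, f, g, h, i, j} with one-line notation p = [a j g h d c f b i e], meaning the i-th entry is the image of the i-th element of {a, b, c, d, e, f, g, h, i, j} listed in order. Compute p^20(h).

Tracing h → b → … returns to h after 5 steps, so h lies in a 5-cycle (b, j, e, d, h).
Powers repeat with period 5 on this cycle, and 20 mod 5 = 0, so p^20(h) = p^0(h).
So p^20(h) = h.

h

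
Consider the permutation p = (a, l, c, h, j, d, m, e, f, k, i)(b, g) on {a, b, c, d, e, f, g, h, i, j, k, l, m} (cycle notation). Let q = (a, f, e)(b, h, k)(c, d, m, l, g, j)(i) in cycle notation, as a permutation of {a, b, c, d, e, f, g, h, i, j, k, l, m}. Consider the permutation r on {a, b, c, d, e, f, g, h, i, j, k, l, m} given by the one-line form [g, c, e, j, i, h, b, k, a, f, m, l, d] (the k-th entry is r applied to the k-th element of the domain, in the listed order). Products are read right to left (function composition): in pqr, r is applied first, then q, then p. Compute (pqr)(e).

a

(pqr)(e) = p(q(r(e))). r(e) = i, then q(i) = i, then p(i) = a, so the result is a.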